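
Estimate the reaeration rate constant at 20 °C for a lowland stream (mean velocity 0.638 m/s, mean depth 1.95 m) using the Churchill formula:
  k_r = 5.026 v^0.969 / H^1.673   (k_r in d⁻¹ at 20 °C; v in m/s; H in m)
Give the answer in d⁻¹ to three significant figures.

k_r = 5.026 × 0.638^0.969 / 1.95^1.673 = 5.026 × 0.6470 / 3.057 = 1.064 d⁻¹.

k_r ≈ 1.06 d⁻¹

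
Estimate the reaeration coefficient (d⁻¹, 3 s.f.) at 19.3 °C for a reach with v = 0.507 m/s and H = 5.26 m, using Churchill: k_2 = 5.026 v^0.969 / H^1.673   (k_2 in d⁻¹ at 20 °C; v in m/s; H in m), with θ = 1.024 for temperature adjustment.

k_2(20) = 5.026 × 0.507^0.969 / 5.26^1.673 = 5.026 × 0.5178 / 16.08 = 0.1619 d⁻¹.
k_2(19.3) = 0.1619 × 1.024^(19.3−20) = 0.1619 × 0.9835 = 0.1592 d⁻¹.

k_2 ≈ 0.159 d⁻¹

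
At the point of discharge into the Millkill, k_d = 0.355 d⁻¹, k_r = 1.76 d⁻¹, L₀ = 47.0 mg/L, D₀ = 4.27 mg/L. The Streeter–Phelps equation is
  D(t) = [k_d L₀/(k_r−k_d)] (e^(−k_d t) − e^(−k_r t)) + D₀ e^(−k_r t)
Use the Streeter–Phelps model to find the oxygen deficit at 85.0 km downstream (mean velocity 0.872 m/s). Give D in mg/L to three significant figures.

Travel time t = x/v = 85.0 km / (0.872 m/s) = 85000 m / 0.872 m/s = 97480 s = 1.128 d.
k_d L₀/(k_r−k_d) = 0.355×47.0/(1.76−0.355) = 16.68/1.405 = 11.88 mg/L.
e^(−k_d t) = e^(−0.355×1.128) = 0.6700; e^(−k_r t) = e^(−1.76×1.128) = 0.1373.
D = 11.88 × (0.6700 − 0.1373) + 4.27 × 0.1373 = 6.326 + 0.5862 = 6.912 mg/L.

D ≈ 6.91 mg/L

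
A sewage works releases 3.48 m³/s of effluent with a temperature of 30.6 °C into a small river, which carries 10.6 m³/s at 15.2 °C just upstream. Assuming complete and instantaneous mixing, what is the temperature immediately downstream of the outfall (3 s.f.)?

19.0 °C

Flow-weighted mixing: C = (Q_r C_r + Q_w C_w)/(Q_r + Q_w)
= (10.6×15.2 + 3.48×30.6)/(10.6 + 3.48) = 267.6/14.08 = 19.01 °C.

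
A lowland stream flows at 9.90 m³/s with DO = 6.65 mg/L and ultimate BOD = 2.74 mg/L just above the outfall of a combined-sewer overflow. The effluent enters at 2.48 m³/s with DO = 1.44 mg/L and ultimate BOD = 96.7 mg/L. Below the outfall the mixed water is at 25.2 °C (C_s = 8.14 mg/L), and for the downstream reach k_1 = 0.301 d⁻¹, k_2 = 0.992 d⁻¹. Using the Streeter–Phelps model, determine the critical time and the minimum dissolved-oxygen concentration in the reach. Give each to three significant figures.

Mixed DO = (9.90×6.65 + 2.48×1.44)/(9.90+2.48) = 69.41/12.38 = 5.606 mg/L.
Mixed L₀ = (9.90×2.74 + 2.48×96.7)/(12.38) = 266.9/12.38 = 21.56 mg/L.
Initial deficit D₀ = C_s − DO₀ = 8.14 − 5.606 = 2.534 mg/L.
t_c = (1/0.6910) ln[(0.992/0.301)(1 − 2.534×0.6910/(0.301×21.56))] = 1.447 × ln(2.407) = 1.271 d.
D_c = (0.301/0.992) × 21.56 × e^(−0.301×1.271) = 0.3034 × 21.56 × 0.6821 = 4.463 mg/L.
Minimum DO = 8.14 − 4.463 = 3.677 mg/L.

t_c ≈ 1.27 d; minimum DO ≈ 3.68 mg/L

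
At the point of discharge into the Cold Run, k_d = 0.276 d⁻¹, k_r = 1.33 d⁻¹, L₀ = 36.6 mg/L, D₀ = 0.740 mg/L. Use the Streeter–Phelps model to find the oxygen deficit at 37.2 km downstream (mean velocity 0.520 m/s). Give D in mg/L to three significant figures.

D ≈ 4.69 mg/L

Travel time t = x/v = 37.2 km / (0.520 m/s) = 37200 m / 0.520 m/s = 71540 s = 0.8280 d.
k_d L₀/(k_r−k_d) = 0.276×36.6/(1.33−0.276) = 10.10/1.054 = 9.584 mg/L.
e^(−k_d t) = e^(−0.276×0.8280) = 0.7957; e^(−k_r t) = e^(−1.33×0.8280) = 0.3325.
D = 9.584 × (0.7957 − 0.3325) + 0.740 × 0.3325 = 4.440 + 0.2460 = 4.686 mg/L.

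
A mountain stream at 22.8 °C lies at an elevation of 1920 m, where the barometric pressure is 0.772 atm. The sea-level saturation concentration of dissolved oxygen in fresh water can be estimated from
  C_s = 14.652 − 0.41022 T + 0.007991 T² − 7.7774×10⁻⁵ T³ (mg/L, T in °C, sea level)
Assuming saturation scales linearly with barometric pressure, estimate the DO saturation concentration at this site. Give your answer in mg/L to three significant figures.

C_s ≈ 6.59 mg/L

At sea level: C_s = 14.652 − 0.41022×22.8 + 0.007991×22.8² − 7.7774×10⁻⁵×22.8³ = 8.531 mg/L.
Pressure correction: C_s' = 8.531 × 0.772 = 6.586 mg/L.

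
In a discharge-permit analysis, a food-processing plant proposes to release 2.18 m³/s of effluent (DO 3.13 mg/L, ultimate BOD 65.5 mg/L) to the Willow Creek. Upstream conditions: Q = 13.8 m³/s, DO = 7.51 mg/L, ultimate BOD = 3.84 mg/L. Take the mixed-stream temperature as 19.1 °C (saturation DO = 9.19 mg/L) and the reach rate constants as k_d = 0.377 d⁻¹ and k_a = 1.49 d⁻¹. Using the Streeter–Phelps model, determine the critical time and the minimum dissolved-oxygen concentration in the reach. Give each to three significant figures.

Mixed DO = (13.8×7.51 + 2.18×3.13)/(13.8+2.18) = 110.5/15.98 = 6.912 mg/L.
Mixed L₀ = (13.8×3.84 + 2.18×65.5)/(15.98) = 195.8/15.98 = 12.25 mg/L.
Initial deficit D₀ = C_s − DO₀ = 9.19 − 6.912 = 2.278 mg/L.
t_c = (1/1.113) ln[(1.49/0.377)(1 − 2.278×1.113/(0.377×12.25))] = 0.8985 × ln(1.783) = 0.5197 d.
D_c = (0.377/1.49) × 12.25 × e^(−0.377×0.5197) = 0.2530 × 12.25 × 0.8221 = 2.548 mg/L.
Minimum DO = 9.19 − 2.548 = 6.642 mg/L.

t_c ≈ 0.520 d; minimum DO ≈ 6.64 mg/L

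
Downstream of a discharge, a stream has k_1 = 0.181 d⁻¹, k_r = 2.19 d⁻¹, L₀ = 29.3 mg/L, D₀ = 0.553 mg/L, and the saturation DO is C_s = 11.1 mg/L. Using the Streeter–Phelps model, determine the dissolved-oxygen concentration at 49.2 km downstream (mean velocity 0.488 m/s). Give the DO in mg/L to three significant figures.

DO ≈ 9.12 mg/L

Travel time t = x/v = 49.2 km / (0.488 m/s) = 49200 m / 0.488 m/s = 100800 s = 1.167 d.
k_1 L₀/(k_r−k_1) = 0.181×29.3/(2.19−0.181) = 5.303/2.009 = 2.640 mg/L.
e^(−k_1 t) = e^(−0.181×1.167) = 0.8096; e^(−k_r t) = e^(−2.19×1.167) = 0.07765.
D = 2.640 × (0.8096 − 0.07765) + 0.553 × 0.07765 = 1.932 + 0.04294 = 1.975 mg/L.
DO = C_s − D = 11.1 − 1.975 = 9.125 mg/L.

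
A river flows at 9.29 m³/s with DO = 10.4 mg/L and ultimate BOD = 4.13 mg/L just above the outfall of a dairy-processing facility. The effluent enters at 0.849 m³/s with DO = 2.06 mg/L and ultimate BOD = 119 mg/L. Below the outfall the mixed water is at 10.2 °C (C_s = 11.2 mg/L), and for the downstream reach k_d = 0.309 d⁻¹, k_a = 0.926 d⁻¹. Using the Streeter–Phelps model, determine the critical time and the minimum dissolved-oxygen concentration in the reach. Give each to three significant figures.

t_c ≈ 1.38 d; minimum DO ≈ 8.21 mg/L

Mixed DO = (9.29×10.4 + 0.849×2.06)/(9.29+0.849) = 98.36/10.14 = 9.702 mg/L.
Mixed L₀ = (9.29×4.13 + 0.849×119)/(10.14) = 139.4/10.14 = 13.75 mg/L.
Initial deficit D₀ = C_s − DO₀ = 11.2 − 9.702 = 1.498 mg/L.
t_c = (1/0.6170) ln[(0.926/0.309)(1 − 1.498×0.6170/(0.309×13.75))] = 1.621 × ln(2.345) = 1.381 d.
D_c = (0.309/0.926) × 13.75 × e^(−0.309×1.381) = 0.3337 × 13.75 × 0.6526 = 2.994 mg/L.
Minimum DO = 11.2 − 2.994 = 8.206 mg/L.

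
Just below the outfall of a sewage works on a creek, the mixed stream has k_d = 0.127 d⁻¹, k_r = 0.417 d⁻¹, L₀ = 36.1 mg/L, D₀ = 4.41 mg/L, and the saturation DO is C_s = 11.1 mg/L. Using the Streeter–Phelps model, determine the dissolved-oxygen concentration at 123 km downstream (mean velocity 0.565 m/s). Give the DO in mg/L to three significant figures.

Travel time t = x/v = 123 km / (0.565 m/s) = 123000 m / 0.565 m/s = 217700 s = 2.520 d.
k_d L₀/(k_r−k_d) = 0.127×36.1/(0.417−0.127) = 4.585/0.2900 = 15.81 mg/L.
e^(−k_d t) = e^(−0.127×2.520) = 0.7262; e^(−k_r t) = e^(−0.417×2.520) = 0.3497.
D = 15.81 × (0.7262 − 0.3497) + 4.41 × 0.3497 = 5.952 + 1.542 = 7.494 mg/L.
DO = C_s − D = 11.1 − 7.494 = 3.606 mg/L.

DO ≈ 3.61 mg/L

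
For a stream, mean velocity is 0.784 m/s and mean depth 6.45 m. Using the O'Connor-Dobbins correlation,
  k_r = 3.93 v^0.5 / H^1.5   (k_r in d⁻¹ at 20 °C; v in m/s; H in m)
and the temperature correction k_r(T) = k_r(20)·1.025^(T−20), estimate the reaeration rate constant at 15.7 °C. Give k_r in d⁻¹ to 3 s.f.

k_r(20) = 3.93 × 0.784^0.5 / 6.45^1.5 = 3.93 × 0.8854 / 16.38 = 0.2124 d⁻¹.
k_r(15.7) = 0.2124 × 1.025^(15.7−20) = 0.2124 × 0.8993 = 0.1910 d⁻¹.

k_r ≈ 0.191 d⁻¹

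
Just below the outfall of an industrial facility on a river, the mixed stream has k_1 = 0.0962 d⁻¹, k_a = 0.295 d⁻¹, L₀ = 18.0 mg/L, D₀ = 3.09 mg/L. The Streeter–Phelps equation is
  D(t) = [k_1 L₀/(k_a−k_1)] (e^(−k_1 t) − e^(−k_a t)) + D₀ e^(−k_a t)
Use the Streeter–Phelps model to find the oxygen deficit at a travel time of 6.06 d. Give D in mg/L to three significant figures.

D ≈ 3.92 mg/L

k_1 L₀/(k_a−k_1) = 0.0962×18.0/(0.295−0.0962) = 1.732/0.1988 = 8.710 mg/L.
e^(−k_1 t) = e^(−0.0962×6.060) = 0.5582; e^(−k_a t) = e^(−0.295×6.060) = 0.1673.
D = 8.710 × (0.5582 − 0.1673) + 3.09 × 0.1673 = 3.405 + 0.5171 = 3.922 mg/L.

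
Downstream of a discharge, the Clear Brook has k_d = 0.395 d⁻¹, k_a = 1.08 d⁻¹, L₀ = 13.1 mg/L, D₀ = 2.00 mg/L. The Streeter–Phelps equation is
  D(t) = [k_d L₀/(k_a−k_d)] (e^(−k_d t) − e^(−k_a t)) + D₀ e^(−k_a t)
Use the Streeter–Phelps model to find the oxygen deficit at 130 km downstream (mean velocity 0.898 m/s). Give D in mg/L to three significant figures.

D ≈ 2.99 mg/L

Travel time t = x/v = 130 km / (0.898 m/s) = 130000 m / 0.898 m/s = 144800 s = 1.676 d.
k_d L₀/(k_a−k_d) = 0.395×13.1/(1.08−0.395) = 5.175/0.6850 = 7.554 mg/L.
e^(−k_d t) = e^(−0.395×1.676) = 0.5159; e^(−k_a t) = e^(−1.08×1.676) = 0.1637.
D = 7.554 × (0.5159 − 0.1637) + 2.00 × 0.1637 = 2.660 + 0.3274 = 2.988 mg/L.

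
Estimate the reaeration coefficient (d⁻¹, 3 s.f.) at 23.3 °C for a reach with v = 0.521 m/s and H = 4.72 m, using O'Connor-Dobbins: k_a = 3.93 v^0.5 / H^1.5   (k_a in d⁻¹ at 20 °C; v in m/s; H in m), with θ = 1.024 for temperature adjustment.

k_a ≈ 0.299 d⁻¹

k_a(20) = 3.93 × 0.521^0.5 / 4.72^1.5 = 3.93 × 0.7218 / 10.25 = 0.2766 d⁻¹.
k_a(23.3) = 0.2766 × 1.024^(23.3−20) = 0.2766 × 1.081 = 0.2991 d⁻¹.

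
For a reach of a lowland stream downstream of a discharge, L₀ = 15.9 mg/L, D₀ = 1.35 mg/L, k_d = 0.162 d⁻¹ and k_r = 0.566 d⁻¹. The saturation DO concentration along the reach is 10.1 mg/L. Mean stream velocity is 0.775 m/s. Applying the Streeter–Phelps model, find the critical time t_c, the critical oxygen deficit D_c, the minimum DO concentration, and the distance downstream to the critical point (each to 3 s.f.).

t_c = [1/(k_r−k_d)] ln[(k_r/k_d)(1 − D₀(k_r−k_d)/(k_d L₀))]
= [1/(0.566−0.162)] ln[(0.566/0.162)(1 − 1.35×0.4040/(0.162×15.9))]
= (1/0.4040) ln[3.494 × 0.7883] = 2.475 × ln(2.754) = 2.475 × 1.013 = 2.508 d.
L(t_c) = L₀ e^(−k_d t_c) = 15.9 × 0.6662 = 10.59 mg/L, and at the critical point k_r D_c = k_d L, so D_c = (0.162/0.566) × 10.59 = 3.032 mg/L.
Minimum DO = C_s − D_c = 10.1 − 3.032 = 7.068 mg/L.
x_c = v t_c = 0.775 m/s × 2.508 d × 86400 s/d = 167900 m ≈ 168 km.

t_c ≈ 2.51 d; D_c ≈ 3.03 mg/L; min DO ≈ 7.07 mg/L; x_c ≈ 168 km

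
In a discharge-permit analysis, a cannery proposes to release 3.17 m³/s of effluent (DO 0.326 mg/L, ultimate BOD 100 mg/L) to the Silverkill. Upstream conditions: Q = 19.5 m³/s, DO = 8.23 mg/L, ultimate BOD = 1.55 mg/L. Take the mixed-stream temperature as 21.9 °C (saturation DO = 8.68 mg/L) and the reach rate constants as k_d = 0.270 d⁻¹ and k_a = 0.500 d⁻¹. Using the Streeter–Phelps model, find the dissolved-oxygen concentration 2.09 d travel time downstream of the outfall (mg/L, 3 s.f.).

DO ≈ 4.23 mg/L

Mixed DO = (19.5×8.23 + 3.17×0.326)/(19.5+3.17) = 161.5/22.67 = 7.125 mg/L.
Mixed L₀ = (19.5×1.55 + 3.17×100)/(22.67) = 347.2/22.67 = 15.32 mg/L.
Initial deficit D₀ = C_s − DO₀ = 8.68 − 7.125 = 1.555 mg/L.
D(2.09) = [0.270×15.32/(0.500−0.270)](e^(−0.270×2.09) − e^(−0.500×2.09)) + 1.555 e^(−0.500×2.09)
= 17.98 × (0.5688 − 0.3517) + 1.555 × 0.3517 = 4.450 mg/L.
DO = 8.68 − 4.450 = 4.230 mg/L.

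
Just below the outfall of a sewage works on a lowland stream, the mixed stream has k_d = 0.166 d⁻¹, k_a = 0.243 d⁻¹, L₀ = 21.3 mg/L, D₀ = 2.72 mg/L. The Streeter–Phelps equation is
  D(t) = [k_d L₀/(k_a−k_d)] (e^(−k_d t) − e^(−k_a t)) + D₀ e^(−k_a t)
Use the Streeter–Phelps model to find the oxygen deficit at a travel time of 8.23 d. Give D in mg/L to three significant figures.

D ≈ 5.87 mg/L

k_d L₀/(k_a−k_d) = 0.166×21.3/(0.243−0.166) = 3.536/0.07700 = 45.92 mg/L.
e^(−k_d t) = e^(−0.166×8.230) = 0.2551; e^(−k_a t) = e^(−0.243×8.230) = 0.1354.
D = 45.92 × (0.2551 − 0.1354) + 2.72 × 0.1354 = 5.498 + 0.3682 = 5.866 mg/L.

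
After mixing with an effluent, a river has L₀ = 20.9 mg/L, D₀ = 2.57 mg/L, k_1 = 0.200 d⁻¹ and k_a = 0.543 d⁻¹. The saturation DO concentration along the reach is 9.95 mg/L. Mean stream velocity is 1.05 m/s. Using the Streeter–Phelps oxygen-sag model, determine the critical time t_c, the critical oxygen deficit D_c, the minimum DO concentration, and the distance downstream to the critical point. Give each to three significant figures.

t_c ≈ 2.22 d; D_c ≈ 4.94 mg/L; min DO ≈ 5.01 mg/L; x_c ≈ 202 km

With k_a/k_1 = 2.715 and 1 − D₀(k_a−k_1)/(k_1 L₀) = 0.7891,
t_c = ln(2.715 × 0.7891) / (0.543 − 0.200) = ln(2.142) / 0.3430 = 0.7619/0.3430 = 2.221 d.
D_c = (k_1/k_a) L₀ e^(−k_1 t_c) = (0.200/0.543) × 20.9 × e^(−0.200×2.221) = 0.3683 × 20.9 × 0.6413 = 4.937 mg/L.
Minimum DO = C_s − D_c = 9.95 − 4.937 = 5.013 mg/L.
x_c = v t_c = 1.05 m/s × 2.221 d × 86400 s/d = 201500 m ≈ 202 km.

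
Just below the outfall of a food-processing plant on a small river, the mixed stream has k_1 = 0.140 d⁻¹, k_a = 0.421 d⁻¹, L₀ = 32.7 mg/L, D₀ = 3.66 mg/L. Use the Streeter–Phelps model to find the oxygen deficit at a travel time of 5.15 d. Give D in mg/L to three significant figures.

D ≈ 6.48 mg/L

k_1 L₀/(k_a−k_1) = 0.140×32.7/(0.421−0.140) = 4.578/0.2810 = 16.29 mg/L.
e^(−k_1 t) = e^(−0.140×5.150) = 0.4863; e^(−k_a t) = e^(−0.421×5.150) = 0.1144.
D = 16.29 × (0.4863 − 0.1144) + 3.66 × 0.1144 = 6.059 + 0.4187 = 6.477 mg/L.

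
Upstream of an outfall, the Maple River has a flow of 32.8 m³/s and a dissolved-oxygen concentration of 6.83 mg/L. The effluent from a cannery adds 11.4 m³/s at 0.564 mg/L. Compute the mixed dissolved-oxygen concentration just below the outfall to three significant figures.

5.21 mg/L

Flow-weighted mixing: C = (Q_r C_r + Q_w C_w)/(Q_r + Q_w)
= (32.8×6.83 + 11.4×0.564)/(32.8 + 11.4) = 230.5/44.20 = 5.214 mg/L.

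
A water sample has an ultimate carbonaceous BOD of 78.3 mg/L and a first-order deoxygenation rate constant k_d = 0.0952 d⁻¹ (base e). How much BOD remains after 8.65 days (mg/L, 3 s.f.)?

L ≈ 34.4 mg/L

L_t = L₀ e^(−k_d t) = 78.3 × e^(−0.0952×8.65) = 78.3 × 0.4389 = 34.37 mg/L.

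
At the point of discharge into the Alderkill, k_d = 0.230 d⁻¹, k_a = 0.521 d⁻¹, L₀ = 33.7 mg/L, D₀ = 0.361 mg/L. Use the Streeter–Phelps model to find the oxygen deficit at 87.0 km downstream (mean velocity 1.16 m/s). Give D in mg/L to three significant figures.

D ≈ 5.10 mg/L

Travel time t = x/v = 87.0 km / (1.16 m/s) = 87000 m / 1.16 m/s = 75000 s = 0.8681 d.
k_d L₀/(k_a−k_d) = 0.230×33.7/(0.521−0.230) = 7.751/0.2910 = 26.64 mg/L.
e^(−k_d t) = e^(−0.230×0.8681) = 0.8190; e^(−k_a t) = e^(−0.521×0.8681) = 0.6362.
D = 26.64 × (0.8190 − 0.6362) + 0.361 × 0.6362 = 4.870 + 0.2297 = 5.099 mg/L.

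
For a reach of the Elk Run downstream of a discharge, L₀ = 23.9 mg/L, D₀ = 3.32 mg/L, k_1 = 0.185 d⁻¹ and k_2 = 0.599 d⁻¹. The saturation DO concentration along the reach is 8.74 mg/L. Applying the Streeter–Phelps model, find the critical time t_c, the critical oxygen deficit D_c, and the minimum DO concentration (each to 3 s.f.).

t_c = [1/(k_2−k_1)] ln[(k_2/k_1)(1 − D₀(k_2−k_1)/(k_1 L₀))]
= [1/(0.599−0.185)] ln[(0.599/0.185)(1 − 3.32×0.4140/(0.185×23.9))]
= (1/0.4140) ln[3.238 × 0.6891] = 2.415 × ln(2.231) = 2.415 × 0.8026 = 1.939 d.
D_c = (k_1/k_2) L₀ e^(−k_1 t_c) = (0.185/0.599) × 23.9 × e^(−0.185×1.939) = 0.3088 × 23.9 × 0.6986 = 5.157 mg/L.
Minimum DO = C_s − D_c = 8.74 − 5.157 = 3.583 mg/L.

t_c ≈ 1.94 d; D_c ≈ 5.16 mg/L; min DO ≈ 3.58 mg/L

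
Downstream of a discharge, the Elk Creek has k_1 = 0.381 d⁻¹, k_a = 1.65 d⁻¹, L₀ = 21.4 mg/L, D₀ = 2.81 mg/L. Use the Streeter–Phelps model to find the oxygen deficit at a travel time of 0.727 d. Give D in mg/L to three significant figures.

D ≈ 3.78 mg/L

k_1 L₀/(k_a−k_1) = 0.381×21.4/(1.65−0.381) = 8.153/1.269 = 6.425 mg/L.
e^(−k_1 t) = e^(−0.381×0.7270) = 0.7581; e^(−k_a t) = e^(−1.65×0.7270) = 0.3013.
D = 6.425 × (0.7581 − 0.3013) + 2.81 × 0.3013 = 2.935 + 0.8467 = 3.781 mg/L.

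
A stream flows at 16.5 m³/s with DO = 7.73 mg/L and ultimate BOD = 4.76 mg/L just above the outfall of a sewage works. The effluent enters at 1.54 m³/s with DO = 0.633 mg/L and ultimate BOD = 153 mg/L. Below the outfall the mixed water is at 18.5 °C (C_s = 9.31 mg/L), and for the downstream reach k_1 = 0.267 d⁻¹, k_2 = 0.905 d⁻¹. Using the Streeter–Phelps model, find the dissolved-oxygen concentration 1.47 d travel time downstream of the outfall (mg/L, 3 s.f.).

DO ≈ 5.74 mg/L

Mixed DO = (16.5×7.73 + 1.54×0.633)/(16.5+1.54) = 128.5/18.04 = 7.124 mg/L.
Mixed L₀ = (16.5×4.76 + 1.54×153)/(18.04) = 314.2/18.04 = 17.41 mg/L.
Initial deficit D₀ = C_s − DO₀ = 9.31 − 7.124 = 2.186 mg/L.
D(1.47) = [0.267×17.41/(0.905−0.267)](e^(−0.267×1.47) − e^(−0.905×1.47)) + 2.186 e^(−0.905×1.47)
= 7.288 × (0.6754 − 0.2644) + 2.186 × 0.2644 = 3.573 mg/L.
DO = 9.31 − 3.573 = 5.737 mg/L.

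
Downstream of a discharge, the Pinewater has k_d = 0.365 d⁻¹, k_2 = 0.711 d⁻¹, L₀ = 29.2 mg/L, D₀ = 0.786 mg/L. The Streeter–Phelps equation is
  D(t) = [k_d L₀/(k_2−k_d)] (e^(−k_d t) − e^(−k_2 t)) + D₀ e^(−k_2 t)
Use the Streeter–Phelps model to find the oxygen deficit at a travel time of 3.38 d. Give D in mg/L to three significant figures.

k_d L₀/(k_2−k_d) = 0.365×29.2/(0.711−0.365) = 10.66/0.3460 = 30.80 mg/L.
e^(−k_d t) = e^(−0.365×3.380) = 0.2912; e^(−k_2 t) = e^(−0.711×3.380) = 0.09043.
D = 30.80 × (0.2912 − 0.09043) + 0.786 × 0.09043 = 6.185 + 0.07108 = 6.256 mg/L.

D ≈ 6.26 mg/L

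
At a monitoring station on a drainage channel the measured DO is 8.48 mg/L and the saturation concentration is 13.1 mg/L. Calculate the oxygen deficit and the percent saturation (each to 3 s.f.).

D ≈ 4.62 mg/L; 64.7 % saturation

D = C_s − C = 13.1 − 8.48 = 4.62 mg/L.
% saturation = 8.48/13.1 × 100 = 64.7 %.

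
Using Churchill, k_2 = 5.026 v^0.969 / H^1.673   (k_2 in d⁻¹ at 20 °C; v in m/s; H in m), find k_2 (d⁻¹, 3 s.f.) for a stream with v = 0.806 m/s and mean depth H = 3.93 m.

k_2 = 5.026 × 0.806^0.969 / 3.93^1.673 = 5.026 × 0.8114 / 9.872 = 0.4131 d⁻¹.

k_2 ≈ 0.413 d⁻¹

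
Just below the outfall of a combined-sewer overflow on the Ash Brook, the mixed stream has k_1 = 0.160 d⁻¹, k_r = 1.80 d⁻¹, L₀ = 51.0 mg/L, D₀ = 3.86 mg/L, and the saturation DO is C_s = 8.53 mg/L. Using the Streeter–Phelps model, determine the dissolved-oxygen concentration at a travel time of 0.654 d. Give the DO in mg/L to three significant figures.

DO ≈ 4.39 mg/L

k_1 L₀/(k_r−k_1) = 0.160×51.0/(1.80−0.160) = 8.160/1.640 = 4.976 mg/L.
e^(−k_1 t) = e^(−0.160×0.6540) = 0.9006; e^(−k_r t) = e^(−1.80×0.6540) = 0.3081.
D = 4.976 × (0.9006 − 0.3081) + 3.86 × 0.3081 = 2.948 + 1.189 = 4.138 mg/L.
DO = C_s − D = 8.53 − 4.138 = 4.392 mg/L.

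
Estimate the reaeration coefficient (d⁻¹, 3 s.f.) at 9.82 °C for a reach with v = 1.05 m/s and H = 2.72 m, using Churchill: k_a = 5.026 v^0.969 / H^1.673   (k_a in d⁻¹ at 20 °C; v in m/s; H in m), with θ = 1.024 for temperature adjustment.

k_a(20) = 5.026 × 1.05^0.969 / 2.72^1.673 = 5.026 × 1.048 / 5.334 = 0.9879 d⁻¹.
k_a(9.82) = 0.9879 × 1.024^(9.82−20) = 0.9879 × 0.7855 = 0.7760 d⁻¹.

k_a ≈ 0.776 d⁻¹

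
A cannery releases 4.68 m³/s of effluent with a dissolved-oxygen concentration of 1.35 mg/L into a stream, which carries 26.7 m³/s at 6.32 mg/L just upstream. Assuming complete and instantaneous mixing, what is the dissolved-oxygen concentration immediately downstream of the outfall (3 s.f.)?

Flow-weighted mixing: C = (Q_r C_r + Q_w C_w)/(Q_r + Q_w)
= (26.7×6.32 + 4.68×1.35)/(26.7 + 4.68) = 175.1/31.38 = 5.579 mg/L.

5.58 mg/L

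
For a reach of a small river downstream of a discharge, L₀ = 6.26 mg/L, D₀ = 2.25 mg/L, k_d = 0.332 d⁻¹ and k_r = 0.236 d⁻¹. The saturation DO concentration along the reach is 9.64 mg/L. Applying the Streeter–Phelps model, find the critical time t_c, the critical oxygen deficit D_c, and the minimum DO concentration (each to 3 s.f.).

t_c ≈ 2.53 d; D_c ≈ 3.81 mg/L; min DO ≈ 5.83 mg/L

At the critical point dD/dt = 0, so k_d L₀ e^(−k_d t) = k_r D. Substituting D(t) from the Streeter–Phelps equation and solving for t gives
t_c = ln[(k_r/k_d)(1 − D₀(k_r−k_d)/(k_d L₀))] / (k_r−k_d).
Here k_r−k_d = -0.09600 d⁻¹ and 1 − D₀(k_r−k_d)/(k_d L₀) = 1 − 2.25×-0.09600/(0.332×6.26) = 1.104, so
t_c = ln(0.7108 × 1.104) / -0.09600 = -0.2424 / -0.09600 = 2.525 d.
D_c = (k_d/k_r) L₀ e^(−k_d t_c) = (0.332/0.236) × 6.26 × e^(−0.332×2.525) = 1.407 × 6.26 × 0.4324 = 3.808 mg/L.
Minimum DO = C_s − D_c = 9.64 − 3.808 = 5.832 mg/L.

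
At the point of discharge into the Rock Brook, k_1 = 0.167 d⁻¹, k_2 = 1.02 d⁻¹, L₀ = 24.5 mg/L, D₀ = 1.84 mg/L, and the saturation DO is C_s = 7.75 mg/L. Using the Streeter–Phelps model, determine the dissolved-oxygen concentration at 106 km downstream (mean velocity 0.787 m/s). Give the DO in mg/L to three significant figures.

Travel time t = x/v = 106 km / (0.787 m/s) = 106000 m / 0.787 m/s = 134700 s = 1.559 d.
k_1 L₀/(k_2−k_1) = 0.167×24.5/(1.02−0.167) = 4.091/0.8530 = 4.797 mg/L.
e^(−k_1 t) = e^(−0.167×1.559) = 0.7708; e^(−k_2 t) = e^(−1.02×1.559) = 0.2039.
D = 4.797 × (0.7708 − 0.2039) + 1.84 × 0.2039 = 2.719 + 0.3752 = 3.094 mg/L.
DO = C_s − D = 7.75 − 3.094 = 4.656 mg/L.

DO ≈ 4.66 mg/L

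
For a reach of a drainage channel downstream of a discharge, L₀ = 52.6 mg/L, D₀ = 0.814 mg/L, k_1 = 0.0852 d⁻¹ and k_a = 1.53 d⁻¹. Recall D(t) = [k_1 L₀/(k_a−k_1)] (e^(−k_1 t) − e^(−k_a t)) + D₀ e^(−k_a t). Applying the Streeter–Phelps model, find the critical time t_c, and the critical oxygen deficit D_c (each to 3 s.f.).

t_c = [1/(k_a−k_1)] ln[(k_a/k_1)(1 − D₀(k_a−k_1)/(k_1 L₀))]
= [1/(1.53−0.0852)] ln[(1.53/0.0852)(1 − 0.814×1.445/(0.0852×52.6))]
= (1/1.445) ln[17.96 × 0.7376] = 0.6921 × ln(13.25) = 0.6921 × 2.584 = 1.788 d.
L(t_c) = L₀ e^(−k_1 t_c) = 52.6 × 0.8587 = 45.17 mg/L, and at the critical point k_a D_c = k_1 L, so D_c = (0.0852/1.53) × 45.17 = 2.515 mg/L.

t_c ≈ 1.79 d; D_c ≈ 2.52 mg/L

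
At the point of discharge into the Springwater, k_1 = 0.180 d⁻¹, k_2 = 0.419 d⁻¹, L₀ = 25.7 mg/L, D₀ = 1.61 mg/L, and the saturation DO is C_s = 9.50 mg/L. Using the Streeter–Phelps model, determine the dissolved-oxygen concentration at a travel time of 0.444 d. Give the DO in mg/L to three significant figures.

DO ≈ 6.36 mg/L

k_1 L₀/(k_2−k_1) = 0.180×25.7/(0.419−0.180) = 4.626/0.2390 = 19.36 mg/L.
e^(−k_1 t) = e^(−0.180×0.4440) = 0.9232; e^(−k_2 t) = e^(−0.419×0.4440) = 0.8302.
D = 19.36 × (0.9232 − 0.8302) + 1.61 × 0.8302 = 1.799 + 1.337 = 3.136 mg/L.
DO = C_s − D = 9.50 − 3.136 = 6.364 mg/L.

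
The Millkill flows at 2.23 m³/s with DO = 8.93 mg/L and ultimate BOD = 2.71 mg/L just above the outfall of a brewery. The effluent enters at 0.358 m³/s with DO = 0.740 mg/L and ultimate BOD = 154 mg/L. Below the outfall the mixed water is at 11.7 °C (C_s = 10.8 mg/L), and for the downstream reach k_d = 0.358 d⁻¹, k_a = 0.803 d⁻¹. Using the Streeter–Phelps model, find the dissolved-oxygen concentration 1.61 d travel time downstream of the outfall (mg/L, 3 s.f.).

DO ≈ 4.51 mg/L

Mixed DO = (2.23×8.93 + 0.358×0.740)/(2.23+0.358) = 20.18/2.588 = 7.797 mg/L.
Mixed L₀ = (2.23×2.71 + 0.358×154)/(2.588) = 61.18/2.588 = 23.64 mg/L.
Initial deficit D₀ = C_s − DO₀ = 10.8 − 7.797 = 3.003 mg/L.
D(1.61) = [0.358×23.64/(0.803−0.358)](e^(−0.358×1.61) − e^(−0.803×1.61)) + 3.003 e^(−0.803×1.61)
= 19.02 × (0.5619 − 0.2745) + 3.003 × 0.2745 = 6.290 mg/L.
DO = 10.8 − 6.290 = 4.510 mg/L.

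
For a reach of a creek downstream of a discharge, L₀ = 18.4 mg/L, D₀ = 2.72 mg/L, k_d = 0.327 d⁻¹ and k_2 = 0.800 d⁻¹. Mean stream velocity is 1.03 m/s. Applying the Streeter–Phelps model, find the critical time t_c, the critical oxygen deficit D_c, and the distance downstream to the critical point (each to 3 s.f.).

t_c ≈ 1.38 d; D_c ≈ 4.79 mg/L; x_c ≈ 123 km

With k_2/k_d = 2.446 and 1 − D₀(k_2−k_d)/(k_d L₀) = 0.7862,
t_c = ln(2.446 × 0.7862) / (0.800 − 0.327) = ln(1.923) / 0.4730 = 0.6541/0.4730 = 1.383 d.
D_c = (k_d/k_2) L₀ e^(−k_d t_c) = (0.327/0.800) × 18.4 × e^(−0.327×1.383) = 0.4088 × 18.4 × 0.6362 = 4.785 mg/L.
x_c = v t_c = 1.03 m/s × 1.383 d × 86400 s/d = 123100 m ≈ 123 km.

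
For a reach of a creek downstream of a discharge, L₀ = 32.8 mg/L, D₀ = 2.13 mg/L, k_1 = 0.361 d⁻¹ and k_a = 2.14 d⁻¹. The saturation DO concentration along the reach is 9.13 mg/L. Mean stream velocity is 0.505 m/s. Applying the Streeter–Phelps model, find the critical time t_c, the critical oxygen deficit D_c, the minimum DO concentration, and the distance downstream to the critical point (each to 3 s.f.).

With k_a/k_1 = 5.928 and 1 − D₀(k_a−k_1)/(k_1 L₀) = 0.6800,
t_c = ln(5.928 × 0.6800) / (2.14 − 0.361) = ln(4.031) / 1.779 = 1.394/1.779 = 0.7836 d.
D_c = (k_1/k_a) L₀ e^(−k_1 t_c) = (0.361/2.14) × 32.8 × e^(−0.361×0.7836) = 0.1687 × 32.8 × 0.7536 = 4.170 mg/L.
Minimum DO = C_s − D_c = 9.13 − 4.170 = 4.960 mg/L.
x_c = v t_c = 0.505 m/s × 0.7836 d × 86400 s/d = 34190 m ≈ 34.2 km.

t_c ≈ 0.784 d; D_c ≈ 4.17 mg/L; min DO ≈ 4.96 mg/L; x_c ≈ 34.2 km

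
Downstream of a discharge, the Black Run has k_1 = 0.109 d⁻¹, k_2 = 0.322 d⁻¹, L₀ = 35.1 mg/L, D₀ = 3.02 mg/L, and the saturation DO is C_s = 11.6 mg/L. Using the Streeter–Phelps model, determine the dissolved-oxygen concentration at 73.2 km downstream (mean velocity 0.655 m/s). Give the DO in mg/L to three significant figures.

DO ≈ 5.85 mg/L

Travel time t = x/v = 73.2 km / (0.655 m/s) = 73200 m / 0.655 m/s = 111800 s = 1.293 d.
k_1 L₀/(k_2−k_1) = 0.109×35.1/(0.322−0.109) = 3.826/0.2130 = 17.96 mg/L.
e^(−k_1 t) = e^(−0.109×1.293) = 0.8685; e^(−k_2 t) = e^(−0.322×1.293) = 0.6594.
D = 17.96 × (0.8685 − 0.6594) + 3.02 × 0.6594 = 3.757 + 1.991 = 5.748 mg/L.
DO = C_s − D = 11.6 − 5.748 = 5.852 mg/L.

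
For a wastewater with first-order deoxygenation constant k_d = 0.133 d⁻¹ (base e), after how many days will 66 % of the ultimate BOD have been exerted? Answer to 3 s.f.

y/L₀ = 1 − e^(−k_d t) = 0.66 ⇒ e^(−k_d t) = 0.340
t = −ln(0.340) / 0.133 = 1.079 / 0.133 = 8.111 d.

t ≈ 8.11 d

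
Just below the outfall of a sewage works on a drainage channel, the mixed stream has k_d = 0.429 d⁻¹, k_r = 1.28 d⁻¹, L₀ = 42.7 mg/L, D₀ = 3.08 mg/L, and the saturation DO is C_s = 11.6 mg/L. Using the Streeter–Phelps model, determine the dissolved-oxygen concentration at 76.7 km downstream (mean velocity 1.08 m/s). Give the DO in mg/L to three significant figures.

Travel time t = x/v = 76.7 km / (1.08 m/s) = 76700 m / 1.08 m/s = 71020 s = 0.8220 d.
k_d L₀/(k_r−k_d) = 0.429×42.7/(1.28−0.429) = 18.32/0.8510 = 21.53 mg/L.
e^(−k_d t) = e^(−0.429×0.8220) = 0.7028; e^(−k_r t) = e^(−1.28×0.8220) = 0.3492.
D = 21.53 × (0.7028 − 0.3492) + 3.08 × 0.3492 = 7.612 + 1.076 = 8.688 mg/L.
DO = C_s − D = 11.6 − 8.688 = 2.912 mg/L.

DO ≈ 2.91 mg/L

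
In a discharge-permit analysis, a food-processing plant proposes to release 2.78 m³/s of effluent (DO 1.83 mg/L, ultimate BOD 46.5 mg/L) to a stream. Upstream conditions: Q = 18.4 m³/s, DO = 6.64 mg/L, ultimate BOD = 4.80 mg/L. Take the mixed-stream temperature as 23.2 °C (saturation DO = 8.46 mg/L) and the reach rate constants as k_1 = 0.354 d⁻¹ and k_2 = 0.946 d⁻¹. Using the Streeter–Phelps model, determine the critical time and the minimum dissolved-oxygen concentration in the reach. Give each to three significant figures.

Mixed DO = (18.4×6.64 + 2.78×1.83)/(18.4+2.78) = 127.3/21.18 = 6.009 mg/L.
Mixed L₀ = (18.4×4.80 + 2.78×46.5)/(21.18) = 217.6/21.18 = 10.27 mg/L.
Initial deficit D₀ = C_s − DO₀ = 8.46 − 6.009 = 2.451 mg/L.
t_c = (1/0.5920) ln[(0.946/0.354)(1 − 2.451×0.5920/(0.354×10.27))] = 1.689 × ln(1.606) = 0.8002 d.
D_c = (0.354/0.946) × 10.27 × e^(−0.354×0.8002) = 0.3742 × 10.27 × 0.7533 = 2.896 mg/L.
Minimum DO = 8.46 − 2.896 = 5.564 mg/L.

t_c ≈ 0.800 d; minimum DO ≈ 5.56 mg/L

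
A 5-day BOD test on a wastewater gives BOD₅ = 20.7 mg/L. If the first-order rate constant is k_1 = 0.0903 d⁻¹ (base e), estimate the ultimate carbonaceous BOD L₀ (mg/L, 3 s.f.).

BOD₅ = L₀(1 − e^(−5k_1)) ⇒ L₀ = BOD₅ / (1 − e^(−5×0.0903))
= 20.7 / (1 − 0.6367) = 20.7 / 0.3633 = 56.97 mg/L.

L₀ ≈ 57.0 mg/L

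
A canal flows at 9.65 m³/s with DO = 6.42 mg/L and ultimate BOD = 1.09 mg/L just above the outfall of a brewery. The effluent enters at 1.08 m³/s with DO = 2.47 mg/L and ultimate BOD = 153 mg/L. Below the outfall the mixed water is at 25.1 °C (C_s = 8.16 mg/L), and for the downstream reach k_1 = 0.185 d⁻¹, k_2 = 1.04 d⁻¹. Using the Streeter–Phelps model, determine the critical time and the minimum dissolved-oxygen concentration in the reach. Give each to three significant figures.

Mixed DO = (9.65×6.42 + 1.08×2.47)/(9.65+1.08) = 64.62/10.73 = 6.022 mg/L.
Mixed L₀ = (9.65×1.09 + 1.08×153)/(10.73) = 175.8/10.73 = 16.38 mg/L.
Initial deficit D₀ = C_s − DO₀ = 8.16 − 6.022 = 2.138 mg/L.
t_c = (1/0.8550) ln[(1.04/0.185)(1 − 2.138×0.8550/(0.185×16.38))] = 1.170 × ln(2.231) = 0.9386 d.
D_c = (0.185/1.04) × 16.38 × e^(−0.185×0.9386) = 0.1779 × 16.38 × 0.8406 = 2.449 mg/L.
Minimum DO = 8.16 − 2.449 = 5.711 mg/L.

t_c ≈ 0.939 d; minimum DO ≈ 5.71 mg/L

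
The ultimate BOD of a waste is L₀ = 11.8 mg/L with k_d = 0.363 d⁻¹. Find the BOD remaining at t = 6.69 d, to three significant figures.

L ≈ 1.04 mg/L

L_t = L₀ e^(−k_d t) = 11.8 × e^(−0.363×6.69) = 11.8 × 0.08817 = 1.040 mg/L.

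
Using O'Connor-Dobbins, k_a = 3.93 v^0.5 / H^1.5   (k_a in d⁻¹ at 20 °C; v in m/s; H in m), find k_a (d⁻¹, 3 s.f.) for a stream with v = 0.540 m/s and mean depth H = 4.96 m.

k_a ≈ 0.261 d⁻¹

k_a = 3.93 × 0.540^0.5 / 4.96^1.5 = 3.93 × 0.7348 / 11.05 = 0.2614 d⁻¹.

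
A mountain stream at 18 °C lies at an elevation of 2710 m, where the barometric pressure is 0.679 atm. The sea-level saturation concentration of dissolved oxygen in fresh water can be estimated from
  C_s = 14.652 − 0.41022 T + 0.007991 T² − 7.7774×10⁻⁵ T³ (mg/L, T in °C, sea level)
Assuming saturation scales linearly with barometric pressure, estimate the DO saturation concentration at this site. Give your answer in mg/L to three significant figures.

C_s ≈ 6.39 mg/L

At sea level: C_s = 14.652 − 0.41022×18 + 0.007991×18² − 7.7774×10⁻⁵×18³ = 9.404 mg/L.
Pressure correction: C_s' = 9.404 × 0.679 = 6.385 mg/L.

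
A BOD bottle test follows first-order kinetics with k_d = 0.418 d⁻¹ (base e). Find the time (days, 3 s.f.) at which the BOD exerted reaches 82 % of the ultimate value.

t ≈ 4.10 d

y/L₀ = 1 − e^(−k_d t) = 0.82 ⇒ e^(−k_d t) = 0.180
t = −ln(0.180) / 0.418 = 1.715 / 0.418 = 4.102 d.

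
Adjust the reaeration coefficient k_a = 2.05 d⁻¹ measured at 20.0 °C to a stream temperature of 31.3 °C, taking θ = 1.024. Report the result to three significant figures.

k_a(T₂) = k_a(T₁) · θ^(T₂−T₁) = 2.05 × 1.024^(31.3−20.0)
= 2.05 × 1.024^11.3 = 2.05 × 1.307 = 2.680 d⁻¹.

k_a ≈ 2.68 d⁻¹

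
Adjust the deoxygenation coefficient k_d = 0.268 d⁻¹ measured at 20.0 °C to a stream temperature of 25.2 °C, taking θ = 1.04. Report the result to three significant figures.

k_d(T₂) = k_d(T₁) · θ^(T₂−T₁) = 0.268 × 1.04^(25.2−20.0)
= 0.268 × 1.04^5.20 = 0.268 × 1.226 = 0.3286 d⁻¹.

k_d ≈ 0.329 d⁻¹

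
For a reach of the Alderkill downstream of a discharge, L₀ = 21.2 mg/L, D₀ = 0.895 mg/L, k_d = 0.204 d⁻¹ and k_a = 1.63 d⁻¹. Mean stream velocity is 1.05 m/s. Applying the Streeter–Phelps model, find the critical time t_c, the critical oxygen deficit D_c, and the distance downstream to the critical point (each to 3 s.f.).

t_c ≈ 1.21 d; D_c ≈ 2.07 mg/L; x_c ≈ 110 km

With k_a/k_d = 7.990 and 1 − D₀(k_a−k_d)/(k_d L₀) = 0.7049,
t_c = ln(7.990 × 0.7049) / (1.63 − 0.204) = ln(5.632) / 1.426 = 1.729/1.426 = 1.212 d.
D_c = (k_d/k_a) L₀ e^(−k_d t_c) = (0.204/1.63) × 21.2 × e^(−0.204×1.212) = 0.1252 × 21.2 × 0.7809 = 2.072 mg/L.
x_c = v t_c = 1.05 m/s × 1.212 d × 86400 s/d = 110000 m ≈ 110 km.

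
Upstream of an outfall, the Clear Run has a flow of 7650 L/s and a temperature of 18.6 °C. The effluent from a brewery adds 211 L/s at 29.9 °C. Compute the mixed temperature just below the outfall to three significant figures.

Flow-weighted mixing: C = (Q_r C_r + Q_w C_w)/(Q_r + Q_w)
= (7650×18.6 + 211×29.9)/(7650 + 211) = 148600/7861 = 18.90 °C.

18.9 °C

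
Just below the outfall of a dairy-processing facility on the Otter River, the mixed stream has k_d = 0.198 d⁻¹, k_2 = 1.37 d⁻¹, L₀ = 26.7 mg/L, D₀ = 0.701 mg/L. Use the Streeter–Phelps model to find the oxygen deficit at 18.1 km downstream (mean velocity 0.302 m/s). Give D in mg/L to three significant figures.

Travel time t = x/v = 18.1 km / (0.302 m/s) = 18100 m / 0.302 m/s = 59930 s = 0.6937 d.
k_d L₀/(k_2−k_d) = 0.198×26.7/(1.37−0.198) = 5.287/1.172 = 4.511 mg/L.
e^(−k_d t) = e^(−0.198×0.6937) = 0.8717; e^(−k_2 t) = e^(−1.37×0.6937) = 0.3866.
D = 4.511 × (0.8717 − 0.3866) + 0.701 × 0.3866 = 2.188 + 0.2710 = 2.459 mg/L.

D ≈ 2.46 mg/L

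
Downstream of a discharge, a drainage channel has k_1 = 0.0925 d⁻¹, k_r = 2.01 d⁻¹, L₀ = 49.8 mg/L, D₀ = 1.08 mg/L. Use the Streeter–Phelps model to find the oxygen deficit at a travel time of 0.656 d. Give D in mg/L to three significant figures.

k_1 L₀/(k_r−k_1) = 0.0925×49.8/(2.01−0.0925) = 4.606/1.917 = 2.402 mg/L.
e^(−k_1 t) = e^(−0.0925×0.6560) = 0.9411; e^(−k_r t) = e^(−2.01×0.6560) = 0.2675.
D = 2.402 × (0.9411 − 0.2675) + 1.08 × 0.2675 = 1.618 + 0.2889 = 1.907 mg/L.

D ≈ 1.91 mg/L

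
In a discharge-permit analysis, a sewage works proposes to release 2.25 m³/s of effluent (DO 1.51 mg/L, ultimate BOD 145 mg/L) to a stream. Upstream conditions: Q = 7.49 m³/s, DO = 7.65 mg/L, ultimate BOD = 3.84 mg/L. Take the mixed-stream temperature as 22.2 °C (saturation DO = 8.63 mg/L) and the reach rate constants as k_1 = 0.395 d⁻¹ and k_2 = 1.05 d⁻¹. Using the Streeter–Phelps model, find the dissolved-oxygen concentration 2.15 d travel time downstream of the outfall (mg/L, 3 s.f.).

Mixed DO = (7.49×7.65 + 2.25×1.51)/(7.49+2.25) = 60.70/9.740 = 6.232 mg/L.
Mixed L₀ = (7.49×3.84 + 2.25×145)/(9.740) = 355.0/9.740 = 36.45 mg/L.
Initial deficit D₀ = C_s − DO₀ = 8.63 − 6.232 = 2.398 mg/L.
D(2.15) = [0.395×36.45/(1.05−0.395)](e^(−0.395×2.15) − e^(−1.05×2.15)) + 2.398 e^(−1.05×2.15)
= 21.98 × (0.4277 − 0.1046) + 2.398 × 0.1046 = 7.353 mg/L.
DO = 8.63 − 7.353 = 1.277 mg/L.

DO ≈ 1.28 mg/L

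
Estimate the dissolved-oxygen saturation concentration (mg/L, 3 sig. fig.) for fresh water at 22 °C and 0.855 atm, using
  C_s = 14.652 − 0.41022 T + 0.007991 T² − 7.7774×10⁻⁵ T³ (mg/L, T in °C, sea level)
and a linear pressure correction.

At sea level: C_s = 14.652 − 0.41022×22 + 0.007991×22² − 7.7774×10⁻⁵×22³ = 8.667 mg/L.
Pressure correction: C_s' = 8.667 × 0.855 = 7.410 mg/L.

C_s ≈ 7.41 mg/L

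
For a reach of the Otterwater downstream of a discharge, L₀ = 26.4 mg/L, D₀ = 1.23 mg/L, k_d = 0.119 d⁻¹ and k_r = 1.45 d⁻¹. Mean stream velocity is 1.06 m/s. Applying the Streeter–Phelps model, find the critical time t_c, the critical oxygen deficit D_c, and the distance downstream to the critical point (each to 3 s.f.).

t_c ≈ 1.33 d; D_c ≈ 1.85 mg/L; x_c ≈ 121 km

t_c = [1/(k_r−k_d)] ln[(k_r/k_d)(1 − D₀(k_r−k_d)/(k_d L₀))]
= [1/(1.45−0.119)] ln[(1.45/0.119)(1 − 1.23×1.331/(0.119×26.4))]
= (1/1.331) ln[12.18 × 0.4789] = 0.7513 × ln(5.835) = 0.7513 × 1.764 = 1.325 d.
L(t_c) = L₀ e^(−k_d t_c) = 26.4 × 0.8541 = 22.55 mg/L, and at the critical point k_r D_c = k_d L, so D_c = (0.119/1.45) × 22.55 = 1.851 mg/L.
x_c = v t_c = 1.06 m/s × 1.325 d × 86400 s/d = 121400 m ≈ 121 km.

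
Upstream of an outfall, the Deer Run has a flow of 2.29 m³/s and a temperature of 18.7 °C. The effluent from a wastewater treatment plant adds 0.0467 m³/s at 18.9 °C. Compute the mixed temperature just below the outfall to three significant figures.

Flow-weighted mixing: C = (Q_r C_r + Q_w C_w)/(Q_r + Q_w)
= (2.29×18.7 + 0.0467×18.9)/(2.29 + 0.0467) = 43.71/2.337 = 18.70 °C.

18.7 °C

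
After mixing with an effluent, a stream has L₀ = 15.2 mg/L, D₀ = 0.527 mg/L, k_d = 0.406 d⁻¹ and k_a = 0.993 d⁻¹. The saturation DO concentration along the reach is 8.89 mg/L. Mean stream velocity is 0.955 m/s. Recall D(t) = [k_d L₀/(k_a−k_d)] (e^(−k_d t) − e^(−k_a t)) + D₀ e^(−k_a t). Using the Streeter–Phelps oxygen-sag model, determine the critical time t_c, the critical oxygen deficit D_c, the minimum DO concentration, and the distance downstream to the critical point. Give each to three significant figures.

At the critical point dD/dt = 0, so k_d L₀ e^(−k_d t) = k_a D. Substituting D(t) from the Streeter–Phelps equation and solving for t gives
t_c = ln[(k_a/k_d)(1 − D₀(k_a−k_d)/(k_d L₀))] / (k_a−k_d).
Here k_a−k_d = 0.5870 d⁻¹ and 1 − D₀(k_a−k_d)/(k_d L₀) = 1 − 0.527×0.5870/(0.406×15.2) = 0.9499, so
t_c = ln(2.446 × 0.9499) / 0.5870 = 0.8429 / 0.5870 = 1.436 d.
D_c = (k_d/k_a) L₀ e^(−k_d t_c) = (0.406/0.993) × 15.2 × e^(−0.406×1.436) = 0.4089 × 15.2 × 0.5582 = 3.469 mg/L.
Minimum DO = C_s − D_c = 8.89 − 3.469 = 5.421 mg/L.
x_c = v t_c = 0.955 m/s × 1.436 d × 86400 s/d = 118500 m ≈ 118 km.

t_c ≈ 1.44 d; D_c ≈ 3.47 mg/L; min DO ≈ 5.42 mg/L; x_c ≈ 118 km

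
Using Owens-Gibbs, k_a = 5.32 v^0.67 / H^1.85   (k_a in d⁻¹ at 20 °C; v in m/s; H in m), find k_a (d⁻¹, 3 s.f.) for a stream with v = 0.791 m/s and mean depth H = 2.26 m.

k_a ≈ 1.01 d⁻¹

k_a = 5.32 × 0.791^0.67 / 2.26^1.85 = 5.32 × 0.8546 / 4.520 = 1.006 d⁻¹.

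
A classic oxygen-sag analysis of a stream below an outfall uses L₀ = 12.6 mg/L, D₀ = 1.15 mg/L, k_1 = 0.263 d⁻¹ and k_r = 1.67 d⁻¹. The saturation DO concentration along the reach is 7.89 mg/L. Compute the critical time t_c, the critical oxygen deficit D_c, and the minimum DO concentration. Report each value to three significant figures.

t_c ≈ 0.838 d; D_c ≈ 1.59 mg/L; min DO ≈ 6.30 mg/L

t_c = [1/(k_r−k_1)] ln[(k_r/k_1)(1 − D₀(k_r−k_1)/(k_1 L₀))]
= [1/(1.67−0.263)] ln[(1.67/0.263)(1 − 1.15×1.407/(0.263×12.6))]
= (1/1.407) ln[6.350 × 0.5117] = 0.7107 × ln(3.249) = 0.7107 × 1.178 = 0.8376 d.
D_c = (k_1/k_r) L₀ e^(−k_1 t_c) = (0.263/1.67) × 12.6 × e^(−0.263×0.8376) = 0.1575 × 12.6 × 0.8023 = 1.592 mg/L.
Minimum DO = C_s − D_c = 7.89 − 1.592 = 6.298 mg/L.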